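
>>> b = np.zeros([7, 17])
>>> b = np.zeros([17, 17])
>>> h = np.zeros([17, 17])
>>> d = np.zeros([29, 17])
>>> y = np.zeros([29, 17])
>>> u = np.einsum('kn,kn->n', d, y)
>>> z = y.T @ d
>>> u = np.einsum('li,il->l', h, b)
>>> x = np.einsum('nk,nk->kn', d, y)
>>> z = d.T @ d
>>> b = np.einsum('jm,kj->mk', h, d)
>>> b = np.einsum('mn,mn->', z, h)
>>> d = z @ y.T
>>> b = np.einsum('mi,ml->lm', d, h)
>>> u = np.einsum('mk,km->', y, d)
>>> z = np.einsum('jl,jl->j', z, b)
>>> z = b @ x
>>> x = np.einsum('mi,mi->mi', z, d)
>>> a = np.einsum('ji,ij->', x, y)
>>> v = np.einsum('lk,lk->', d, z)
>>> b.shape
(17, 17)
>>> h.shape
(17, 17)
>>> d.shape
(17, 29)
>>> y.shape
(29, 17)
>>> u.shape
()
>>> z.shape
(17, 29)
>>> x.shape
(17, 29)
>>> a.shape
()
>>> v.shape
()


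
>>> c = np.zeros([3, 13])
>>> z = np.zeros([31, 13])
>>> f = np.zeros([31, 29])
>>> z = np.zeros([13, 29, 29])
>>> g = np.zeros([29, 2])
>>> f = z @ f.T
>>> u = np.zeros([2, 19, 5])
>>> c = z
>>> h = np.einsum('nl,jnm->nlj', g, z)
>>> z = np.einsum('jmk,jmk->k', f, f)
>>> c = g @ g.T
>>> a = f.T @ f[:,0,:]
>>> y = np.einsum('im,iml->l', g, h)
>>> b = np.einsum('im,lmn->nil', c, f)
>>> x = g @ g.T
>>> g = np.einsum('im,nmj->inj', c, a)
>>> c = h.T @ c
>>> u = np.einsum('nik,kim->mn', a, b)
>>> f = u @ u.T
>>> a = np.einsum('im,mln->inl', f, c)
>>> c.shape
(13, 2, 29)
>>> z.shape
(31,)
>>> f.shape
(13, 13)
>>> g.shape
(29, 31, 31)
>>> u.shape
(13, 31)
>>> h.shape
(29, 2, 13)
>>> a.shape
(13, 29, 2)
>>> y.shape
(13,)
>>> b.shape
(31, 29, 13)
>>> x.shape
(29, 29)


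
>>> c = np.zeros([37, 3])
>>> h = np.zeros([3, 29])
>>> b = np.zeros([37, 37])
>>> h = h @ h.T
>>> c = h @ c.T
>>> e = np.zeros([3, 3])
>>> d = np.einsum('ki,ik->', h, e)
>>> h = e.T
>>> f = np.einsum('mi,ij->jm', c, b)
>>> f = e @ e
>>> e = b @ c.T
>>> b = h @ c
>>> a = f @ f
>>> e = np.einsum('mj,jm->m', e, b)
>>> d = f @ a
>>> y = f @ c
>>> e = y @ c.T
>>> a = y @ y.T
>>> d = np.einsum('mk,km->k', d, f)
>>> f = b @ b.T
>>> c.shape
(3, 37)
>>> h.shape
(3, 3)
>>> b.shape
(3, 37)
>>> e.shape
(3, 3)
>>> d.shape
(3,)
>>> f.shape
(3, 3)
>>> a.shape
(3, 3)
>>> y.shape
(3, 37)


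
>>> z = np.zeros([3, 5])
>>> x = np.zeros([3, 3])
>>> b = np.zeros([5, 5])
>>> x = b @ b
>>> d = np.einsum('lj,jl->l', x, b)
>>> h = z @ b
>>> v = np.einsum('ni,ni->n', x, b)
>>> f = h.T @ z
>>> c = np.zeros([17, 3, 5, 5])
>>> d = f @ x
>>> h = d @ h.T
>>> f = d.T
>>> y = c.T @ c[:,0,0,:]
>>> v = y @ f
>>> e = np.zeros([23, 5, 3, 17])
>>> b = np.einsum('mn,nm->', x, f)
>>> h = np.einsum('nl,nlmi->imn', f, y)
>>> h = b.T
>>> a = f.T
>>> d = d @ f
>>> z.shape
(3, 5)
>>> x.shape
(5, 5)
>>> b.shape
()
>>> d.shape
(5, 5)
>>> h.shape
()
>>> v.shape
(5, 5, 3, 5)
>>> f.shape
(5, 5)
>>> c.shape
(17, 3, 5, 5)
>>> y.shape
(5, 5, 3, 5)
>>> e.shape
(23, 5, 3, 17)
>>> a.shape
(5, 5)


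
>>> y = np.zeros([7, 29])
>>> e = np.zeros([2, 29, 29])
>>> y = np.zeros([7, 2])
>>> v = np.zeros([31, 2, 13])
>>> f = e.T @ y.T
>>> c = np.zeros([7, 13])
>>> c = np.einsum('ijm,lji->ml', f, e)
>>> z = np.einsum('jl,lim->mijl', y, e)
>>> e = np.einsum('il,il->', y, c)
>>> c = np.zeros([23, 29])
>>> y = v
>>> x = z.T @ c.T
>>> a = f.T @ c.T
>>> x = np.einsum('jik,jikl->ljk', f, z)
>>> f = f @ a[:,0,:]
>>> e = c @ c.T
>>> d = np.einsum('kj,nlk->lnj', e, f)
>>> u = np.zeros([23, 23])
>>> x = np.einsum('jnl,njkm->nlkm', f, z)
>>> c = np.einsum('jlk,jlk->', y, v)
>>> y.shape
(31, 2, 13)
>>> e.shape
(23, 23)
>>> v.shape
(31, 2, 13)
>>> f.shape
(29, 29, 23)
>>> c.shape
()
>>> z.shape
(29, 29, 7, 2)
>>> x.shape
(29, 23, 7, 2)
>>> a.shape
(7, 29, 23)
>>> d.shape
(29, 29, 23)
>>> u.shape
(23, 23)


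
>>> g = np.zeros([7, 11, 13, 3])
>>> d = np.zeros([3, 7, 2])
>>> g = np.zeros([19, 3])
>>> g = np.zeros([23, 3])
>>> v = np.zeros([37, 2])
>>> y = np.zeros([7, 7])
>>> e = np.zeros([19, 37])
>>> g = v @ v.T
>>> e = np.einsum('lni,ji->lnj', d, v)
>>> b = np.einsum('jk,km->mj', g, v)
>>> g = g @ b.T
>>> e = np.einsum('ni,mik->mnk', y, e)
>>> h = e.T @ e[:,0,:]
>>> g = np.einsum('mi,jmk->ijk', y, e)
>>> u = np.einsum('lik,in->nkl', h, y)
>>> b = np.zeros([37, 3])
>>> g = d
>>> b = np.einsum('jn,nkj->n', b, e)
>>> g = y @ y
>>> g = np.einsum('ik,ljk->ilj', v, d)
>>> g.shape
(37, 3, 7)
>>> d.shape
(3, 7, 2)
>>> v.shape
(37, 2)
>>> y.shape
(7, 7)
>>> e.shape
(3, 7, 37)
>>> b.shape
(3,)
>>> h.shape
(37, 7, 37)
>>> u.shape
(7, 37, 37)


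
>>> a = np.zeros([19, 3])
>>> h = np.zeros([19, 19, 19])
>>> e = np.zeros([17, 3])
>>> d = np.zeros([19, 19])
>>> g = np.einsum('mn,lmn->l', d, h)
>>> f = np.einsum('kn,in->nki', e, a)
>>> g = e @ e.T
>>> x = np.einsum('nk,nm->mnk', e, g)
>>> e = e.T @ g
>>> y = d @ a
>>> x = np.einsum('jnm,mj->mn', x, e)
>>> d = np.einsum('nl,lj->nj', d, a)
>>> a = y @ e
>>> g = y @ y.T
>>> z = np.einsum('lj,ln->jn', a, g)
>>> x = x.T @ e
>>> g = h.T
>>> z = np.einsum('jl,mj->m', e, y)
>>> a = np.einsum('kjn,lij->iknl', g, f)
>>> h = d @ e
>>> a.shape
(17, 19, 19, 3)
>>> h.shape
(19, 17)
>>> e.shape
(3, 17)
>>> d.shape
(19, 3)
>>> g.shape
(19, 19, 19)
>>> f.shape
(3, 17, 19)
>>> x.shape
(17, 17)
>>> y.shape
(19, 3)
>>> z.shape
(19,)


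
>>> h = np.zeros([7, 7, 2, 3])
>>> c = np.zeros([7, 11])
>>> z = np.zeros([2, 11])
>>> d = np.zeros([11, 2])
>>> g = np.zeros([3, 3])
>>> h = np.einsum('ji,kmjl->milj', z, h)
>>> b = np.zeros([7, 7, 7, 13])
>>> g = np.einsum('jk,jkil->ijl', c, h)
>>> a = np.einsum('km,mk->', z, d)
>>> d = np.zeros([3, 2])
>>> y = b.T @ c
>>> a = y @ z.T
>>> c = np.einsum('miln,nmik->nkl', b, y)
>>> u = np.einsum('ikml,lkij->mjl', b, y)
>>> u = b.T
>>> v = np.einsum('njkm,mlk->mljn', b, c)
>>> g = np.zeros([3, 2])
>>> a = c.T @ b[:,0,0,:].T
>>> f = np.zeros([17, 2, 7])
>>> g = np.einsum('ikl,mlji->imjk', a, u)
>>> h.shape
(7, 11, 3, 2)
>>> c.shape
(13, 11, 7)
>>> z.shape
(2, 11)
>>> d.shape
(3, 2)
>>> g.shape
(7, 13, 7, 11)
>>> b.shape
(7, 7, 7, 13)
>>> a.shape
(7, 11, 7)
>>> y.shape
(13, 7, 7, 11)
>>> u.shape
(13, 7, 7, 7)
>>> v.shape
(13, 11, 7, 7)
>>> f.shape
(17, 2, 7)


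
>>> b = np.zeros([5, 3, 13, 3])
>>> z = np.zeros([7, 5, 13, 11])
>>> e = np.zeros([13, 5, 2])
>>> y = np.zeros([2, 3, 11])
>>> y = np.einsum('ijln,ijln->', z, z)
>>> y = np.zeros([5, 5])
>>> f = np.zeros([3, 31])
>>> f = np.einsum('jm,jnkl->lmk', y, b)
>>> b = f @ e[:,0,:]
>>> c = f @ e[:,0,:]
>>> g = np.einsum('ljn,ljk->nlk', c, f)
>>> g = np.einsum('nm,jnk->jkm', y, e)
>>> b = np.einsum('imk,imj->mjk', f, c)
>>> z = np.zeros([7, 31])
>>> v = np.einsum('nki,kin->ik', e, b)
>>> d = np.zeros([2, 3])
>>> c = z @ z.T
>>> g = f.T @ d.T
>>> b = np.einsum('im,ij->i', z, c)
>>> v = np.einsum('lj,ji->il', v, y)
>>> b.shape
(7,)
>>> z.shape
(7, 31)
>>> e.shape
(13, 5, 2)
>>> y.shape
(5, 5)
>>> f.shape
(3, 5, 13)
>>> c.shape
(7, 7)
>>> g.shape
(13, 5, 2)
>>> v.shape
(5, 2)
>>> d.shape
(2, 3)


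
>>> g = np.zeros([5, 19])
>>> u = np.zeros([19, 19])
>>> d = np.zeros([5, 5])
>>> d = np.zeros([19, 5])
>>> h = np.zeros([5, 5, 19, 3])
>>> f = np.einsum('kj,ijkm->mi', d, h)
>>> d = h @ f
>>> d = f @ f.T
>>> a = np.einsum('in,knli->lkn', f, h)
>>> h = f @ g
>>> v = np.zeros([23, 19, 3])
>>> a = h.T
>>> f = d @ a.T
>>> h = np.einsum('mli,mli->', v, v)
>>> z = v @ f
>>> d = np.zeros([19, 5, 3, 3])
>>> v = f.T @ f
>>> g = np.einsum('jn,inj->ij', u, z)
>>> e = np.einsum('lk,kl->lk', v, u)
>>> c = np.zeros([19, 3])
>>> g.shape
(23, 19)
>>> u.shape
(19, 19)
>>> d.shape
(19, 5, 3, 3)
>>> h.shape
()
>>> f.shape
(3, 19)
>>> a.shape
(19, 3)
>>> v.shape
(19, 19)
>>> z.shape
(23, 19, 19)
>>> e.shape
(19, 19)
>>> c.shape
(19, 3)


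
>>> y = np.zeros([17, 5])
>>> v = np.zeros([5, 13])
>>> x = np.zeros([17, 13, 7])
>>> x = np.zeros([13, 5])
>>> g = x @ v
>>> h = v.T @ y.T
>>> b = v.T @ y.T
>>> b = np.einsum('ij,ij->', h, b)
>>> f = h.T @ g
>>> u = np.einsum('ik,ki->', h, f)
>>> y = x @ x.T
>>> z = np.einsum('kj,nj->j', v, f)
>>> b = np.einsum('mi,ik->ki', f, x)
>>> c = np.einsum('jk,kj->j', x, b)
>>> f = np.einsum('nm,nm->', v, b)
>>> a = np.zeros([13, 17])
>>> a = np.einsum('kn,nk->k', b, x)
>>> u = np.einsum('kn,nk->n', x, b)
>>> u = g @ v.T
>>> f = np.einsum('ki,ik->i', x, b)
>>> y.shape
(13, 13)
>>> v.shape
(5, 13)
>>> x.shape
(13, 5)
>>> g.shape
(13, 13)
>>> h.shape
(13, 17)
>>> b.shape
(5, 13)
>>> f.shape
(5,)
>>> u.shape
(13, 5)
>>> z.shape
(13,)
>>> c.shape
(13,)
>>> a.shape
(5,)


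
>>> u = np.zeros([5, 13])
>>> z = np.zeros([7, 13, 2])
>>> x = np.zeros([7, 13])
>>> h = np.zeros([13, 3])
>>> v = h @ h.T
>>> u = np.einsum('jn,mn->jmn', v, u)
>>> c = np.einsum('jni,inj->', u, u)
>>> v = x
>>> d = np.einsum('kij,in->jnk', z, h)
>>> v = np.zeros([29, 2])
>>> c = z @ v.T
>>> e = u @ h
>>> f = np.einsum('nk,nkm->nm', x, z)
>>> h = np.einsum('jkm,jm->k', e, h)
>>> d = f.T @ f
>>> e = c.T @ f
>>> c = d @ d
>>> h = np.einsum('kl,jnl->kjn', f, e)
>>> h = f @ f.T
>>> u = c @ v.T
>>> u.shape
(2, 29)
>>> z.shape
(7, 13, 2)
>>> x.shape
(7, 13)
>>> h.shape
(7, 7)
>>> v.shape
(29, 2)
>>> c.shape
(2, 2)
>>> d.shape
(2, 2)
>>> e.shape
(29, 13, 2)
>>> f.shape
(7, 2)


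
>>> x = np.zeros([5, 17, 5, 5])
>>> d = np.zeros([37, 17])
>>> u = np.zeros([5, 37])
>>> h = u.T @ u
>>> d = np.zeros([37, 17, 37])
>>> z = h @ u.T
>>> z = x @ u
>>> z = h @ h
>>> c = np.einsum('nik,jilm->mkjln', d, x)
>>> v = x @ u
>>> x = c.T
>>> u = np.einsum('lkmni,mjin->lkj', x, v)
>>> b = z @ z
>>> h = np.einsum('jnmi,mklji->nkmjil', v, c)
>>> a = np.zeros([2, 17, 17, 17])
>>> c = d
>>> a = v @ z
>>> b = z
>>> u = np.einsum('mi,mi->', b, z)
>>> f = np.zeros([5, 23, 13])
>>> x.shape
(37, 5, 5, 37, 5)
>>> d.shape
(37, 17, 37)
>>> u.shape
()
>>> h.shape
(17, 37, 5, 5, 37, 5)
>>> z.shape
(37, 37)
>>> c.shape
(37, 17, 37)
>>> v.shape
(5, 17, 5, 37)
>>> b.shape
(37, 37)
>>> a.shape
(5, 17, 5, 37)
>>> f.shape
(5, 23, 13)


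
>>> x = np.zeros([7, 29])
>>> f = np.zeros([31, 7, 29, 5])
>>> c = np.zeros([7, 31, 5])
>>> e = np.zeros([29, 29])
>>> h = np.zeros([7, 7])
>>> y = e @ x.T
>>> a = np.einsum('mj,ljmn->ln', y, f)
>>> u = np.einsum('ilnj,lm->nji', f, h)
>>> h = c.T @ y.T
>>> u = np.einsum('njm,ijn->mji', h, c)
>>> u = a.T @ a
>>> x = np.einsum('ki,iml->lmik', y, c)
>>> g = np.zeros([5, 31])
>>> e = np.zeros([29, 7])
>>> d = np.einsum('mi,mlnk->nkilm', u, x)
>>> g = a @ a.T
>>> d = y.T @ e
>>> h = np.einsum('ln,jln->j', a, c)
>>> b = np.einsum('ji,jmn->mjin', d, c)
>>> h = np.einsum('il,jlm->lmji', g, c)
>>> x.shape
(5, 31, 7, 29)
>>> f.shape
(31, 7, 29, 5)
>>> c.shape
(7, 31, 5)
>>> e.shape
(29, 7)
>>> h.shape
(31, 5, 7, 31)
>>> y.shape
(29, 7)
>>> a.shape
(31, 5)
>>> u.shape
(5, 5)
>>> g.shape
(31, 31)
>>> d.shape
(7, 7)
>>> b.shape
(31, 7, 7, 5)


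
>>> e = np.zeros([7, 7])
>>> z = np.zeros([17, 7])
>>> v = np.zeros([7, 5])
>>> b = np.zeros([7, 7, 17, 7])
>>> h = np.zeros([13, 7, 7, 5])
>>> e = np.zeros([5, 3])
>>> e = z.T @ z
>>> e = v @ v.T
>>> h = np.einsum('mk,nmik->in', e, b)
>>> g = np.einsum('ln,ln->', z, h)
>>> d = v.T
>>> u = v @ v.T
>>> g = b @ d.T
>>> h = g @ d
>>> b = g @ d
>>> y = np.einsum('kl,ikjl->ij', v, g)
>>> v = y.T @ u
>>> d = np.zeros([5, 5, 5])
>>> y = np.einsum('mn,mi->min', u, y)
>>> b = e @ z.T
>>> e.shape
(7, 7)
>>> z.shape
(17, 7)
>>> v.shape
(17, 7)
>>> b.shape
(7, 17)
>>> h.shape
(7, 7, 17, 7)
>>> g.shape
(7, 7, 17, 5)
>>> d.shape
(5, 5, 5)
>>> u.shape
(7, 7)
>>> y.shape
(7, 17, 7)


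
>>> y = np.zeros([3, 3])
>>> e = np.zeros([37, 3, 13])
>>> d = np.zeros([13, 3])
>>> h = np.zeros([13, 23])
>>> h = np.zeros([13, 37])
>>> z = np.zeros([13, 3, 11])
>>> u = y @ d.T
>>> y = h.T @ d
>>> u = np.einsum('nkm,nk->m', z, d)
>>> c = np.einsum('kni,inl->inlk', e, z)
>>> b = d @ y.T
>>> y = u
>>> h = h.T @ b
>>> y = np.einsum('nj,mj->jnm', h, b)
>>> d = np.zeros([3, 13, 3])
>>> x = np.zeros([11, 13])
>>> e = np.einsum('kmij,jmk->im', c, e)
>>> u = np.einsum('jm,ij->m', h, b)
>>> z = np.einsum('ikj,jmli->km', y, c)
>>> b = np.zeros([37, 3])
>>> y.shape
(37, 37, 13)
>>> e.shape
(11, 3)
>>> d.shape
(3, 13, 3)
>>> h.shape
(37, 37)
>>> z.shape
(37, 3)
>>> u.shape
(37,)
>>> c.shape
(13, 3, 11, 37)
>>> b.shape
(37, 3)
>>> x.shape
(11, 13)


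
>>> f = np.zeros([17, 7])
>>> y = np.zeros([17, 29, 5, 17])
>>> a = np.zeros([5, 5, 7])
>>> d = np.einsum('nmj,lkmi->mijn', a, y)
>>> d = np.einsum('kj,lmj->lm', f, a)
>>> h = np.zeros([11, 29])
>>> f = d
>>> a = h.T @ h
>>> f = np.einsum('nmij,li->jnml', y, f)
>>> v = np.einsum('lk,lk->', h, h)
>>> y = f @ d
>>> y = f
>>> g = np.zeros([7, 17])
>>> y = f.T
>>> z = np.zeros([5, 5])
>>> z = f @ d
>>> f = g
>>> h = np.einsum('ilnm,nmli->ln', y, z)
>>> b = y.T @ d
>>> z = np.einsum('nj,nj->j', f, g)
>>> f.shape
(7, 17)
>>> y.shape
(5, 29, 17, 17)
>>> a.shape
(29, 29)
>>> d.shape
(5, 5)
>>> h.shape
(29, 17)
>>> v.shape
()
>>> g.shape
(7, 17)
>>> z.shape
(17,)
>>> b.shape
(17, 17, 29, 5)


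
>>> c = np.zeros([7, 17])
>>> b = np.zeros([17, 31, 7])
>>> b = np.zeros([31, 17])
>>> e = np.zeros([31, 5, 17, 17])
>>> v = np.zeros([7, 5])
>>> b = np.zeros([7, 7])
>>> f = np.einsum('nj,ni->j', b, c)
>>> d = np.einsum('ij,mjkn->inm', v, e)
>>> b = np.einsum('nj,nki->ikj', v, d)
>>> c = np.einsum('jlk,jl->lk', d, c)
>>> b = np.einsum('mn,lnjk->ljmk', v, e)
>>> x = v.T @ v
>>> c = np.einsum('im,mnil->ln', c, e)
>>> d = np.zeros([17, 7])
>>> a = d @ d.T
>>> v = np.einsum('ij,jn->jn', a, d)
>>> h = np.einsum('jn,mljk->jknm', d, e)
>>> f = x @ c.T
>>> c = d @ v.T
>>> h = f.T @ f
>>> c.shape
(17, 17)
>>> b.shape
(31, 17, 7, 17)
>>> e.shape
(31, 5, 17, 17)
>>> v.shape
(17, 7)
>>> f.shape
(5, 17)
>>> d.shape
(17, 7)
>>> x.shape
(5, 5)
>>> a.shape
(17, 17)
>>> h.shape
(17, 17)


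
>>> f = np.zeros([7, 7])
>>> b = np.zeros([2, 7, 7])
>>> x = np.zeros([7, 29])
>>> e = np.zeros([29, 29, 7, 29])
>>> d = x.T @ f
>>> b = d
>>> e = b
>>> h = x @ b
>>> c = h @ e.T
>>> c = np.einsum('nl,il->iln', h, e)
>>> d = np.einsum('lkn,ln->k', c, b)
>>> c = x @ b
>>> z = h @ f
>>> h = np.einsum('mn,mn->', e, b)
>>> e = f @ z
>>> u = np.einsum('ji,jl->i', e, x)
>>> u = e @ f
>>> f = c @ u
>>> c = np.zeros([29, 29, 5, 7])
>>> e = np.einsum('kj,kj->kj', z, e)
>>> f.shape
(7, 7)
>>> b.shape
(29, 7)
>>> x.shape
(7, 29)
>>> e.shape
(7, 7)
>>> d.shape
(7,)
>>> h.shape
()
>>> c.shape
(29, 29, 5, 7)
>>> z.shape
(7, 7)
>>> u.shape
(7, 7)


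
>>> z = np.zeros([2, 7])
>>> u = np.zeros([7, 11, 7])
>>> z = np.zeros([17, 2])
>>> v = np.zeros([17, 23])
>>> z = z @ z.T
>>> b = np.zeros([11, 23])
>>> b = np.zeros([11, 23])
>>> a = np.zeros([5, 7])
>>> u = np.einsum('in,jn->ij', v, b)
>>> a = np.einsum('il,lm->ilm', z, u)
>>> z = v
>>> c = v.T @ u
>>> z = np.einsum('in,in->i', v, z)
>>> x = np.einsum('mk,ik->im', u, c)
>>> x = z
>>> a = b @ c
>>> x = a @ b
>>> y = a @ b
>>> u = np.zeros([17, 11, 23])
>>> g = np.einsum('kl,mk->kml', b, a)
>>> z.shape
(17,)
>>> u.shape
(17, 11, 23)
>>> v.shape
(17, 23)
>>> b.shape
(11, 23)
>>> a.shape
(11, 11)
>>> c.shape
(23, 11)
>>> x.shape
(11, 23)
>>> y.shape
(11, 23)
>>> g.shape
(11, 11, 23)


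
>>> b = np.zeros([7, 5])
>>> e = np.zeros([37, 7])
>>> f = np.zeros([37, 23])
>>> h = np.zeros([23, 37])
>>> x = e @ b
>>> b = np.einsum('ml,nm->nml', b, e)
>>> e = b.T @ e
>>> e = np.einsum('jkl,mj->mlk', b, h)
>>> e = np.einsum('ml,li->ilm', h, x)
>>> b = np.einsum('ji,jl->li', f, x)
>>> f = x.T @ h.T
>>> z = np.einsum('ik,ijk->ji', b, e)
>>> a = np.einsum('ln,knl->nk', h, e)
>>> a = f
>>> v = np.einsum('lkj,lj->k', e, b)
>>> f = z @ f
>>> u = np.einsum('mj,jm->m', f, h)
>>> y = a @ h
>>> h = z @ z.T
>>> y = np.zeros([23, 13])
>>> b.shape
(5, 23)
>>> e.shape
(5, 37, 23)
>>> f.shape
(37, 23)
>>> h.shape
(37, 37)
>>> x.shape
(37, 5)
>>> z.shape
(37, 5)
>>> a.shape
(5, 23)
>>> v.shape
(37,)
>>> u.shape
(37,)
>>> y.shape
(23, 13)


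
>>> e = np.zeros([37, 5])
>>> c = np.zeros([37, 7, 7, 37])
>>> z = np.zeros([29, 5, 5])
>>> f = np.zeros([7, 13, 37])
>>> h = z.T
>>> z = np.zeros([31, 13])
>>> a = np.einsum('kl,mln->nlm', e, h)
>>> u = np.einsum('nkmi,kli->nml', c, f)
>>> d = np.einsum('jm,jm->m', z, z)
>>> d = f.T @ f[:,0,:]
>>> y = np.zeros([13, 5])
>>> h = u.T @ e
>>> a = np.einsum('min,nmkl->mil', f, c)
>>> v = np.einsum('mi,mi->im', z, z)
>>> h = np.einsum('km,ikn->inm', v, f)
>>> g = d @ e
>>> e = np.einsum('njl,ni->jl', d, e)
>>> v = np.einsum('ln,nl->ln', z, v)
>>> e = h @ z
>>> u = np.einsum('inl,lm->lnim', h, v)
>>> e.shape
(7, 37, 13)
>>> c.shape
(37, 7, 7, 37)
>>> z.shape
(31, 13)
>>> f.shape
(7, 13, 37)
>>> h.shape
(7, 37, 31)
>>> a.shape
(7, 13, 37)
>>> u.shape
(31, 37, 7, 13)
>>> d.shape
(37, 13, 37)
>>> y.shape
(13, 5)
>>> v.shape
(31, 13)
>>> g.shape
(37, 13, 5)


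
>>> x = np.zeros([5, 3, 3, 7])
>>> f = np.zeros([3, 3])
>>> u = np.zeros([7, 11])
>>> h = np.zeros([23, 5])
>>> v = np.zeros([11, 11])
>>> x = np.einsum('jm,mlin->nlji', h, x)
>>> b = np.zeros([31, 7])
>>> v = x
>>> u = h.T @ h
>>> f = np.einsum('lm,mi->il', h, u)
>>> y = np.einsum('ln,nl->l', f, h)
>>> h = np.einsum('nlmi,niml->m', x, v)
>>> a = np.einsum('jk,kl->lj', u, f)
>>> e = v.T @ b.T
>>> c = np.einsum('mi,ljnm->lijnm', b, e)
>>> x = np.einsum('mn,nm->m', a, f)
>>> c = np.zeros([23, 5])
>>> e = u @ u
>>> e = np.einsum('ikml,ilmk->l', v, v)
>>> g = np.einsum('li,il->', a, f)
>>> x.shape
(23,)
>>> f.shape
(5, 23)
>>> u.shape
(5, 5)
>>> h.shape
(23,)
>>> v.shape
(7, 3, 23, 3)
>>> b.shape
(31, 7)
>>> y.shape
(5,)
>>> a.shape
(23, 5)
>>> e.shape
(3,)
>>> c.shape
(23, 5)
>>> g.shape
()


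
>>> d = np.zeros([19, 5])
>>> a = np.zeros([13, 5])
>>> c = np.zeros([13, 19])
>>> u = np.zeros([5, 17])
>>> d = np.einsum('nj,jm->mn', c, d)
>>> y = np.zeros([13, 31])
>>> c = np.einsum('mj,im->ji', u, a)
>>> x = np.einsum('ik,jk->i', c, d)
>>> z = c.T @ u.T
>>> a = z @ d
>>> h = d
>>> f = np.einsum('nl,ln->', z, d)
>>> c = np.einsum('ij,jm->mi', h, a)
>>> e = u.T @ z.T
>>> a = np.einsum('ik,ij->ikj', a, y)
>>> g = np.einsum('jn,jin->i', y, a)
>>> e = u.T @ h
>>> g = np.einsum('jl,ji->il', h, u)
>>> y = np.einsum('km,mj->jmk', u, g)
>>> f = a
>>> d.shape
(5, 13)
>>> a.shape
(13, 13, 31)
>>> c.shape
(13, 5)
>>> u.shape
(5, 17)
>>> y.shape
(13, 17, 5)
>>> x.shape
(17,)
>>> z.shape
(13, 5)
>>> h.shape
(5, 13)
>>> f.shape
(13, 13, 31)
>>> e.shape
(17, 13)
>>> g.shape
(17, 13)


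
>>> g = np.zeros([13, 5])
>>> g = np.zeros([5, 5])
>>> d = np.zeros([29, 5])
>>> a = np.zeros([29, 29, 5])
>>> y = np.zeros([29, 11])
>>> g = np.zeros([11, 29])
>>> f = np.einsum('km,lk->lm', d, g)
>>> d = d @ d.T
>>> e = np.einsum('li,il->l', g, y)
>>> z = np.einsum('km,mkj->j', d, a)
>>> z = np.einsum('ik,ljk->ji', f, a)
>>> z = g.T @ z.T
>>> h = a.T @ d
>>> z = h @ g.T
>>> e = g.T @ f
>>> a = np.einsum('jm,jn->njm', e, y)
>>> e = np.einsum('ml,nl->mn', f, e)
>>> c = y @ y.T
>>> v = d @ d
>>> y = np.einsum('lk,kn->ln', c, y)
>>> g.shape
(11, 29)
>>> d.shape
(29, 29)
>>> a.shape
(11, 29, 5)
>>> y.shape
(29, 11)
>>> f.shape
(11, 5)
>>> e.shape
(11, 29)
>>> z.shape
(5, 29, 11)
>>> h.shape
(5, 29, 29)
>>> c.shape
(29, 29)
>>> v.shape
(29, 29)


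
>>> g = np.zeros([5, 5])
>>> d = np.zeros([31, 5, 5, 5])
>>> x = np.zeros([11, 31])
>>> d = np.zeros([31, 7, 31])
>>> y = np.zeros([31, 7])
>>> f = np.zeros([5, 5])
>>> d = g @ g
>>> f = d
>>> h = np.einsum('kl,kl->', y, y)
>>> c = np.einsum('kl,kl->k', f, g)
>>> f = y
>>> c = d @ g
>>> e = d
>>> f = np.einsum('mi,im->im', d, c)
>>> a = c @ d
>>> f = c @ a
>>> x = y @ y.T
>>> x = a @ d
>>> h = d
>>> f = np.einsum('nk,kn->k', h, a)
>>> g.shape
(5, 5)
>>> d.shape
(5, 5)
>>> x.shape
(5, 5)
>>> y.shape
(31, 7)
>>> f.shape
(5,)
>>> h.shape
(5, 5)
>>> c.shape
(5, 5)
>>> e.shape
(5, 5)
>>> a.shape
(5, 5)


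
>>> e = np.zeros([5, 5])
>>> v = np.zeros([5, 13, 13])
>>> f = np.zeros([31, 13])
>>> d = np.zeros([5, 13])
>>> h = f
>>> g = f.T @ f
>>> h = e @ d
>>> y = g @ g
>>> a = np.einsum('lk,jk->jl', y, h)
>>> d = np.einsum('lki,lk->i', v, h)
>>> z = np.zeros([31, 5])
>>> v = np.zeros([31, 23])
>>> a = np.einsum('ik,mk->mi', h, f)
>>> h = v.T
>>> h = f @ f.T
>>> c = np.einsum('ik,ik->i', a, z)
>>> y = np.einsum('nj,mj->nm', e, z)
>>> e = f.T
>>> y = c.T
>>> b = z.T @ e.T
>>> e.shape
(13, 31)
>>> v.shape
(31, 23)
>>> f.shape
(31, 13)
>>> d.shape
(13,)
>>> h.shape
(31, 31)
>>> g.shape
(13, 13)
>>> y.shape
(31,)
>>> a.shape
(31, 5)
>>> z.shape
(31, 5)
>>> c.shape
(31,)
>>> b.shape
(5, 13)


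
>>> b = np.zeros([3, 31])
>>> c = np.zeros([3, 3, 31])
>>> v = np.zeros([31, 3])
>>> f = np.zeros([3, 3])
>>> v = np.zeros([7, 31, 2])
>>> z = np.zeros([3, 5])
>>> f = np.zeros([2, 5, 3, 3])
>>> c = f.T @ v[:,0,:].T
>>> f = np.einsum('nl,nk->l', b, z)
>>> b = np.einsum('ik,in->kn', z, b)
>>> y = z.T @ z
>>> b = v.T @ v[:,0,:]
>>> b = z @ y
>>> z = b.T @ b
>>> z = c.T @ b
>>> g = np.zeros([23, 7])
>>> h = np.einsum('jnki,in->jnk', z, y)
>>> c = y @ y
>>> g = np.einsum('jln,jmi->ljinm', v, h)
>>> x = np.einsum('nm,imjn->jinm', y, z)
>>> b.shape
(3, 5)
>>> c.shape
(5, 5)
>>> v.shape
(7, 31, 2)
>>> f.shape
(31,)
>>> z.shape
(7, 5, 3, 5)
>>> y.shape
(5, 5)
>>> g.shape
(31, 7, 3, 2, 5)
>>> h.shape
(7, 5, 3)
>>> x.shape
(3, 7, 5, 5)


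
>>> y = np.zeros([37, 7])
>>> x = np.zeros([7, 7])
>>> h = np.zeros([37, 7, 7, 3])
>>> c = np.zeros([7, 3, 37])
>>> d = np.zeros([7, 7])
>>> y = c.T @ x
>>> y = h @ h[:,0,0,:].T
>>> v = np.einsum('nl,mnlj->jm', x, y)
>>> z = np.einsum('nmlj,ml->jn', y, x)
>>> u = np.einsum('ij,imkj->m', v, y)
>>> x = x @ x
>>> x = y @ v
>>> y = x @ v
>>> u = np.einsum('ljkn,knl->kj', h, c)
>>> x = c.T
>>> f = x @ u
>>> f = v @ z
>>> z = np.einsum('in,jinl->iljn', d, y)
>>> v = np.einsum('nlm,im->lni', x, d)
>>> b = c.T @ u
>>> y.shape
(37, 7, 7, 37)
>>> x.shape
(37, 3, 7)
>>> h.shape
(37, 7, 7, 3)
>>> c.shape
(7, 3, 37)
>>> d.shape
(7, 7)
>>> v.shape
(3, 37, 7)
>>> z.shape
(7, 37, 37, 7)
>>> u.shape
(7, 7)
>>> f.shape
(37, 37)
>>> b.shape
(37, 3, 7)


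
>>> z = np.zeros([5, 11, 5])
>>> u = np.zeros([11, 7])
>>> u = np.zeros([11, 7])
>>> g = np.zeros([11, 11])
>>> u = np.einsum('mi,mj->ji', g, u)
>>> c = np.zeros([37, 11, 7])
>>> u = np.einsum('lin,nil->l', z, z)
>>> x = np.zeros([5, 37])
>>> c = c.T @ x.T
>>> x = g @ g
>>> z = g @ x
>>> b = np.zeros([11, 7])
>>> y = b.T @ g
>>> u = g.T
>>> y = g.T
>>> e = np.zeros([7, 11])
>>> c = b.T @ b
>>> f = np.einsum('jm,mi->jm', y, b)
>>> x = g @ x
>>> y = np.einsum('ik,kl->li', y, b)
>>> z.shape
(11, 11)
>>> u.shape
(11, 11)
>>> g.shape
(11, 11)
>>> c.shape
(7, 7)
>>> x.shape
(11, 11)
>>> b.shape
(11, 7)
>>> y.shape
(7, 11)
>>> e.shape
(7, 11)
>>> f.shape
(11, 11)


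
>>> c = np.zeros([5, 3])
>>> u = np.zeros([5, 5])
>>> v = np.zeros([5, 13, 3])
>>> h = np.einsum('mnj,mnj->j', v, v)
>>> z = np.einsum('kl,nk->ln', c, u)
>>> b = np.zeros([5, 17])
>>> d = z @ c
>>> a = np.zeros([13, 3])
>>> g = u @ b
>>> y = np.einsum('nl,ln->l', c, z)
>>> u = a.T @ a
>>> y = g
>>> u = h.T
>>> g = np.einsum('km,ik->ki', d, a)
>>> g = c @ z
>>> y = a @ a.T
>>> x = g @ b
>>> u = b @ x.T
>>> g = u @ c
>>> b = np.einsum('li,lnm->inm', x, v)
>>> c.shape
(5, 3)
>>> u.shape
(5, 5)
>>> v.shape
(5, 13, 3)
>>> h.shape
(3,)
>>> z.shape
(3, 5)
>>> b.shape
(17, 13, 3)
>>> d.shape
(3, 3)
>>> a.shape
(13, 3)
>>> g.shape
(5, 3)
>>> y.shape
(13, 13)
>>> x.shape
(5, 17)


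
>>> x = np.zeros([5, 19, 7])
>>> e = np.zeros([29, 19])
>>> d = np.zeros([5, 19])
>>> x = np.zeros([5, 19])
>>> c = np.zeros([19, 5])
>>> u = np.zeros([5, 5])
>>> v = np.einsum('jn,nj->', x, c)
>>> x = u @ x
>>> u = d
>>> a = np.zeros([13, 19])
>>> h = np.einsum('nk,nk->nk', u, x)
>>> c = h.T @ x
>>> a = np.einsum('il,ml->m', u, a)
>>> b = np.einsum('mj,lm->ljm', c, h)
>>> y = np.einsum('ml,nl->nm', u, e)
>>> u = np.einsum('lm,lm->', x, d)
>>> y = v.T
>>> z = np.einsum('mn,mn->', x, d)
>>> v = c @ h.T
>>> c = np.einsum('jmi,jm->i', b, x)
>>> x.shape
(5, 19)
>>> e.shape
(29, 19)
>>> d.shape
(5, 19)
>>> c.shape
(19,)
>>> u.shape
()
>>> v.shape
(19, 5)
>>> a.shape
(13,)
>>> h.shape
(5, 19)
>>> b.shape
(5, 19, 19)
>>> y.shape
()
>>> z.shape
()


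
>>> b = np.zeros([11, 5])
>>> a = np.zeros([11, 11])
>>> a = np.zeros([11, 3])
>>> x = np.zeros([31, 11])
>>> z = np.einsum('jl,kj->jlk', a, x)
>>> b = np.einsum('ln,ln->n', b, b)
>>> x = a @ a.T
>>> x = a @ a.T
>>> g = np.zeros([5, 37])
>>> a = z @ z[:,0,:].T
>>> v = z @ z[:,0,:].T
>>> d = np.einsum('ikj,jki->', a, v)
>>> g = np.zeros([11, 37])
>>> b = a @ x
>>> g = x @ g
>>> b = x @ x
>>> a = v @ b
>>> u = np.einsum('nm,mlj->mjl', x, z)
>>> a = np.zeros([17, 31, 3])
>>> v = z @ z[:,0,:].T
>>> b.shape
(11, 11)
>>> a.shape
(17, 31, 3)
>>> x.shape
(11, 11)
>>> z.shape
(11, 3, 31)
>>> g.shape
(11, 37)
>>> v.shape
(11, 3, 11)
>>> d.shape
()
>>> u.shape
(11, 31, 3)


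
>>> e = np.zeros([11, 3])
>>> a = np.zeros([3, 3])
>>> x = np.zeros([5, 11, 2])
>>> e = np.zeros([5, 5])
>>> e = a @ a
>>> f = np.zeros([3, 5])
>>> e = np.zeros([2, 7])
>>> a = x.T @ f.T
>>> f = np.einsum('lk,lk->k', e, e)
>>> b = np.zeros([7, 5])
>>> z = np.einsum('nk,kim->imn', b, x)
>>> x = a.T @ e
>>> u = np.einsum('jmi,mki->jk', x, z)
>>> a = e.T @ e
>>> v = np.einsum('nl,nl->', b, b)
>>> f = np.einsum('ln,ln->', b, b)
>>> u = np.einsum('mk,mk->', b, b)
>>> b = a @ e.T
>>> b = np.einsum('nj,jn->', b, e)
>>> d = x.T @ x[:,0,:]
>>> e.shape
(2, 7)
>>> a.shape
(7, 7)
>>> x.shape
(3, 11, 7)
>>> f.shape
()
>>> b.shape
()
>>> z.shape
(11, 2, 7)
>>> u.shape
()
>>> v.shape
()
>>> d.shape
(7, 11, 7)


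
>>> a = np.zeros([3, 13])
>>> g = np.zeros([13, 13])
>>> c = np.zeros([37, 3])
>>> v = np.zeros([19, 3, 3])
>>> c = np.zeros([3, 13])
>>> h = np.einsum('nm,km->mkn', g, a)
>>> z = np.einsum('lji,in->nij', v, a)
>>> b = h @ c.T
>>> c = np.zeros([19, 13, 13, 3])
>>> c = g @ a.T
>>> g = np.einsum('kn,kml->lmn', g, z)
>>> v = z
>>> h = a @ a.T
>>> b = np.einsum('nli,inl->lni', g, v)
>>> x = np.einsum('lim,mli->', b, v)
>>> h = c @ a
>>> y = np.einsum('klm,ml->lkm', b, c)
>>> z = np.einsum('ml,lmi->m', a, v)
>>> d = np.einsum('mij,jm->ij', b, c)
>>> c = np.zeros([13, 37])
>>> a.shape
(3, 13)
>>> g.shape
(3, 3, 13)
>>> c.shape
(13, 37)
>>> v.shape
(13, 3, 3)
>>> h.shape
(13, 13)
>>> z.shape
(3,)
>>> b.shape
(3, 3, 13)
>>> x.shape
()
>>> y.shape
(3, 3, 13)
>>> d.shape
(3, 13)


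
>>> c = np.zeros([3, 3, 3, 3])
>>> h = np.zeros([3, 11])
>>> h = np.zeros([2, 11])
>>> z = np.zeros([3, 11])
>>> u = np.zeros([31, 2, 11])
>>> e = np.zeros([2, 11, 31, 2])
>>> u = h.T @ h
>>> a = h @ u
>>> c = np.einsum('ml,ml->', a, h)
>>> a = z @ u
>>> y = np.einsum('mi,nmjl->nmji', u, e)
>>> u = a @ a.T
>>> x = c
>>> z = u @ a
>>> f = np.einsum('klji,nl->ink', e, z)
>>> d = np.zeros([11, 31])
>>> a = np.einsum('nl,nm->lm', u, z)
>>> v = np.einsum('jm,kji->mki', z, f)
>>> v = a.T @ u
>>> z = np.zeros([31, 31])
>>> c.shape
()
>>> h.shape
(2, 11)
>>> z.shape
(31, 31)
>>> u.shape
(3, 3)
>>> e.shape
(2, 11, 31, 2)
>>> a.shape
(3, 11)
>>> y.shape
(2, 11, 31, 11)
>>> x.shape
()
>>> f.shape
(2, 3, 2)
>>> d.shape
(11, 31)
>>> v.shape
(11, 3)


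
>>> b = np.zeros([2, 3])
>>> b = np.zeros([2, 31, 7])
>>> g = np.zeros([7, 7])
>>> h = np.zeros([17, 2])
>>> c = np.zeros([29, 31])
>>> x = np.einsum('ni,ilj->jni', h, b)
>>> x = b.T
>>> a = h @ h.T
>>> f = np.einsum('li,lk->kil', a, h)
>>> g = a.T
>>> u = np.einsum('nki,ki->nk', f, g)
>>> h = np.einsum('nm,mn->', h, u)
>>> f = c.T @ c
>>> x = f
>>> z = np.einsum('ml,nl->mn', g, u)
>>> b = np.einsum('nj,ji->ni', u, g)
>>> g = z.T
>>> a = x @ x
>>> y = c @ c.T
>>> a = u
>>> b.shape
(2, 17)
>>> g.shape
(2, 17)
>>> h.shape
()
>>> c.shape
(29, 31)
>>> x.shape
(31, 31)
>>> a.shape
(2, 17)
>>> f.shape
(31, 31)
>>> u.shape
(2, 17)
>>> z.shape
(17, 2)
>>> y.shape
(29, 29)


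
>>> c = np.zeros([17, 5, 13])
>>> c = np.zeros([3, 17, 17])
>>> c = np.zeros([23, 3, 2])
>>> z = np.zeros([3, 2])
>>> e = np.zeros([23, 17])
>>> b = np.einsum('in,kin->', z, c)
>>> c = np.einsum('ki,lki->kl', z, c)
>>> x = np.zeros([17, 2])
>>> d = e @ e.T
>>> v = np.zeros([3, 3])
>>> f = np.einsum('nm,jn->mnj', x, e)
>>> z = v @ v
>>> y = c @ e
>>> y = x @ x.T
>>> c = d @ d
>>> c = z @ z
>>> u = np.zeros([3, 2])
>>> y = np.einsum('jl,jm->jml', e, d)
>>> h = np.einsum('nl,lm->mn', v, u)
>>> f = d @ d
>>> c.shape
(3, 3)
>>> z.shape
(3, 3)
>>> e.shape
(23, 17)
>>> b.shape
()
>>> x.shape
(17, 2)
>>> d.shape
(23, 23)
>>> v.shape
(3, 3)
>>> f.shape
(23, 23)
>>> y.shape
(23, 23, 17)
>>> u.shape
(3, 2)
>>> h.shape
(2, 3)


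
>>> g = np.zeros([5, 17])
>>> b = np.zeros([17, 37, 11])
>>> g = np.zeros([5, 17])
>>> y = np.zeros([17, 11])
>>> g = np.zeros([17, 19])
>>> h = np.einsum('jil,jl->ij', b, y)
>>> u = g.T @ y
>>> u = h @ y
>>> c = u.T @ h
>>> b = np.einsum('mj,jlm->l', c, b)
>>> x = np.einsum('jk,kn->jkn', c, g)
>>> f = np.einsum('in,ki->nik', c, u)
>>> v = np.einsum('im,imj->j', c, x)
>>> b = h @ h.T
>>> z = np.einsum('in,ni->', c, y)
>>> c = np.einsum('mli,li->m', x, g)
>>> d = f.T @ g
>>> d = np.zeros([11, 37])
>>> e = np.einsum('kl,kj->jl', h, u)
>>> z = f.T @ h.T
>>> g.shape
(17, 19)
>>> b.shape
(37, 37)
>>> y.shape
(17, 11)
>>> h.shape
(37, 17)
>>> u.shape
(37, 11)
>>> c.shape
(11,)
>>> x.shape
(11, 17, 19)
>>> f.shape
(17, 11, 37)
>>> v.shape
(19,)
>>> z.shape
(37, 11, 37)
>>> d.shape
(11, 37)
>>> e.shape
(11, 17)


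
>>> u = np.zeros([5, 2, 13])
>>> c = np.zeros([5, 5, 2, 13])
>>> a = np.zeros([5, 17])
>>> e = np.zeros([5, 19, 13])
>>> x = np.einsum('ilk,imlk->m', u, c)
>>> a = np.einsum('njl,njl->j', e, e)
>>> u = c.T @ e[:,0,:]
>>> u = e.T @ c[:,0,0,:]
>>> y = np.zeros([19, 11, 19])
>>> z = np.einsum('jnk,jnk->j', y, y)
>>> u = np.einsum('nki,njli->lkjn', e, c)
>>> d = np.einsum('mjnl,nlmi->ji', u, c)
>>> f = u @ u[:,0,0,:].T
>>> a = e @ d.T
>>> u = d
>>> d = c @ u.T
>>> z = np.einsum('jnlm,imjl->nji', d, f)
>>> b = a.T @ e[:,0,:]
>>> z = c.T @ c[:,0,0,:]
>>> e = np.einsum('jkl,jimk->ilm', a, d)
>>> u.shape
(19, 13)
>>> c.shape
(5, 5, 2, 13)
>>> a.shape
(5, 19, 19)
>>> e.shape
(5, 19, 2)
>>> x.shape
(5,)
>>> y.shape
(19, 11, 19)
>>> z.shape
(13, 2, 5, 13)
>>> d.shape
(5, 5, 2, 19)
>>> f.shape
(2, 19, 5, 2)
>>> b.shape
(19, 19, 13)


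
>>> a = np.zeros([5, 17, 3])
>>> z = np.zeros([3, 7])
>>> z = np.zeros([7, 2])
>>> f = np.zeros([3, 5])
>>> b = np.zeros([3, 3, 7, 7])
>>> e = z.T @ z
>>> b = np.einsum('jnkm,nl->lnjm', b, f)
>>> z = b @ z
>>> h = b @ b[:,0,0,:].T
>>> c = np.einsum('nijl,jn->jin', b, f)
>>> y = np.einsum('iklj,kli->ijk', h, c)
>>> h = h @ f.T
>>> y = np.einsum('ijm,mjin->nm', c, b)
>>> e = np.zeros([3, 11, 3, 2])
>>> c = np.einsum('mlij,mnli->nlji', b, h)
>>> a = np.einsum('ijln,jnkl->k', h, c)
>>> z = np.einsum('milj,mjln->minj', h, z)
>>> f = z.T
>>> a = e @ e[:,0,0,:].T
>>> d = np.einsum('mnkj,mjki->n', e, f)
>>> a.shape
(3, 11, 3, 3)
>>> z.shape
(5, 3, 2, 3)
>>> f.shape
(3, 2, 3, 5)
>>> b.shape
(5, 3, 3, 7)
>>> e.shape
(3, 11, 3, 2)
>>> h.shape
(5, 3, 3, 3)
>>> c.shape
(3, 3, 7, 3)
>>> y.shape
(7, 5)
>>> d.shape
(11,)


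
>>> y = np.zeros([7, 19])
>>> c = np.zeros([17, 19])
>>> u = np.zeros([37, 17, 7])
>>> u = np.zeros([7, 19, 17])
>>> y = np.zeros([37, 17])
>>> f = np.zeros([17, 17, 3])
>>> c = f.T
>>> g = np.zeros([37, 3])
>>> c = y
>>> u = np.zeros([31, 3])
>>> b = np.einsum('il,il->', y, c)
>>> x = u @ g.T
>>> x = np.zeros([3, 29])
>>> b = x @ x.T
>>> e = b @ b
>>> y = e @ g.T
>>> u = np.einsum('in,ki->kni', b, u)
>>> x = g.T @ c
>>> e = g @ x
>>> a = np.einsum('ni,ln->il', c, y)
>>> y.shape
(3, 37)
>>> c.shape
(37, 17)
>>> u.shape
(31, 3, 3)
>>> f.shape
(17, 17, 3)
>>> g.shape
(37, 3)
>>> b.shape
(3, 3)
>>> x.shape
(3, 17)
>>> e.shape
(37, 17)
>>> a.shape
(17, 3)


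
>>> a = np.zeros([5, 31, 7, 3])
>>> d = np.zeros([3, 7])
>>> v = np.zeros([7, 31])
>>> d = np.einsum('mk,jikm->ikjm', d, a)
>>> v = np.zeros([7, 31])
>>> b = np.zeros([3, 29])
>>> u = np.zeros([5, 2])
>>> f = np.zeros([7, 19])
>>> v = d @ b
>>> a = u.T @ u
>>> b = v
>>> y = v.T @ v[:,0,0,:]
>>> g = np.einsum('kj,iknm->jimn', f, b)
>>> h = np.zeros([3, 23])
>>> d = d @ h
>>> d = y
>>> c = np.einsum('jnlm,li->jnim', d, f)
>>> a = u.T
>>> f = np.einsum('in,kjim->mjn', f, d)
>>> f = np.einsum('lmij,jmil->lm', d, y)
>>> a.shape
(2, 5)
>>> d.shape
(29, 5, 7, 29)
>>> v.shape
(31, 7, 5, 29)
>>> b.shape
(31, 7, 5, 29)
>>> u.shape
(5, 2)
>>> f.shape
(29, 5)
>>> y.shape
(29, 5, 7, 29)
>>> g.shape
(19, 31, 29, 5)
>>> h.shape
(3, 23)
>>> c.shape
(29, 5, 19, 29)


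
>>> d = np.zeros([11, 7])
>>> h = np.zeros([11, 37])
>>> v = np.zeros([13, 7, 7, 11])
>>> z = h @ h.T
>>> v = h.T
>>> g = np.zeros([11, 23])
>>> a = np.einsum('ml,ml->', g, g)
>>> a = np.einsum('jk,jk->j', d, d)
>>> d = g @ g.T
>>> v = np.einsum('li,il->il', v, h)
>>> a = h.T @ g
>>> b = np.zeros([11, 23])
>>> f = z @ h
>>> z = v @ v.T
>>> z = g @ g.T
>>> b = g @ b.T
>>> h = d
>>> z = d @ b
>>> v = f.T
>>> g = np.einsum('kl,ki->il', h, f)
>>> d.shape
(11, 11)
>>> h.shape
(11, 11)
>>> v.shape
(37, 11)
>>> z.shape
(11, 11)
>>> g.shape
(37, 11)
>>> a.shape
(37, 23)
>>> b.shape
(11, 11)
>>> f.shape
(11, 37)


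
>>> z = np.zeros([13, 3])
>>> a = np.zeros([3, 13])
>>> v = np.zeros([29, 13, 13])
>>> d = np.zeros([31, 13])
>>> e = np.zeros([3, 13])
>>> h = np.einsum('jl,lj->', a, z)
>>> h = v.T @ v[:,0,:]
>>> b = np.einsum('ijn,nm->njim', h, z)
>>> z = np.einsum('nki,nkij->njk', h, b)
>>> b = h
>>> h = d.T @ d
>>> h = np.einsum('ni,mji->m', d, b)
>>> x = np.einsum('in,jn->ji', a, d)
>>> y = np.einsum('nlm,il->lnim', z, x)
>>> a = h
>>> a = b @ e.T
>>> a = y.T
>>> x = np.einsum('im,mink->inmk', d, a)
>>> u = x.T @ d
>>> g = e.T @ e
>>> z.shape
(13, 3, 13)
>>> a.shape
(13, 31, 13, 3)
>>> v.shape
(29, 13, 13)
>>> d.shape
(31, 13)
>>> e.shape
(3, 13)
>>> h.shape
(13,)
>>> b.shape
(13, 13, 13)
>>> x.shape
(31, 13, 13, 3)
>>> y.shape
(3, 13, 31, 13)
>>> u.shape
(3, 13, 13, 13)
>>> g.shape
(13, 13)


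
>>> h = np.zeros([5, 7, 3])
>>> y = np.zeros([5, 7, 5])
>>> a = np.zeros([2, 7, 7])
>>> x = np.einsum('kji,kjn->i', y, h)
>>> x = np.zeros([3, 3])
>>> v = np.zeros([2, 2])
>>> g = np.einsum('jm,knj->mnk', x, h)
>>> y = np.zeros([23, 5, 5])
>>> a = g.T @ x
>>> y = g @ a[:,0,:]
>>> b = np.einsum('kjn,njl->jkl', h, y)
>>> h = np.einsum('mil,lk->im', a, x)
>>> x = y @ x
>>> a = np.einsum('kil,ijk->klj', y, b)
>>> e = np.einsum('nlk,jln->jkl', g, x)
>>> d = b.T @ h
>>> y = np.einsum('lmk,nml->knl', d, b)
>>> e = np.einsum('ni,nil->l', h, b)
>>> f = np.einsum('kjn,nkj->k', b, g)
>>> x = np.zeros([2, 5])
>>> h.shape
(7, 5)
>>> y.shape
(5, 7, 3)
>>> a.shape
(3, 3, 5)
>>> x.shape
(2, 5)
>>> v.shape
(2, 2)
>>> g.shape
(3, 7, 5)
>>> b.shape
(7, 5, 3)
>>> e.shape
(3,)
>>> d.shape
(3, 5, 5)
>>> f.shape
(7,)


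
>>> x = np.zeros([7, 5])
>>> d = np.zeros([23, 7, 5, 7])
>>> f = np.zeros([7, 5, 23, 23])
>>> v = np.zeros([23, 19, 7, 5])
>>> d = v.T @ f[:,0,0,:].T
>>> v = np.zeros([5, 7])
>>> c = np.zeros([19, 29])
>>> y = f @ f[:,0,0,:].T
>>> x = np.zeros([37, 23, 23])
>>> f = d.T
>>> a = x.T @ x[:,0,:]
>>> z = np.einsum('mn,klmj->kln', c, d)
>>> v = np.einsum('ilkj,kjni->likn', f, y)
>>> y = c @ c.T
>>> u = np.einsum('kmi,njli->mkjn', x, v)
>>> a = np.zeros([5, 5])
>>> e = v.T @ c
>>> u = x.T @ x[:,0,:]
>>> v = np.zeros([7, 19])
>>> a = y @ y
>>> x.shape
(37, 23, 23)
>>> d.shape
(5, 7, 19, 7)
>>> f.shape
(7, 19, 7, 5)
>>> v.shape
(7, 19)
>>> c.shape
(19, 29)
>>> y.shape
(19, 19)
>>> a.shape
(19, 19)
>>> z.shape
(5, 7, 29)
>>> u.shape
(23, 23, 23)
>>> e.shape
(23, 7, 7, 29)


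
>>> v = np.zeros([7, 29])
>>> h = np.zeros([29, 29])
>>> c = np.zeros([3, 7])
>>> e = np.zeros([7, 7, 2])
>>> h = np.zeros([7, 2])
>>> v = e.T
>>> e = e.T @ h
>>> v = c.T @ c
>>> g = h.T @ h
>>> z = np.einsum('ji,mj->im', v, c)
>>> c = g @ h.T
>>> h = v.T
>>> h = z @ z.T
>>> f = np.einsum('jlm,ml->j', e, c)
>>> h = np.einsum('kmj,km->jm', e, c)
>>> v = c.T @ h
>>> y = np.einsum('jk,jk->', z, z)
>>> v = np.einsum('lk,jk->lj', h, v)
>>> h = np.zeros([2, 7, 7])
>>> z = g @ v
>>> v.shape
(2, 7)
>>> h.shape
(2, 7, 7)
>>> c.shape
(2, 7)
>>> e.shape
(2, 7, 2)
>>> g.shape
(2, 2)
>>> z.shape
(2, 7)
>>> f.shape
(2,)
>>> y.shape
()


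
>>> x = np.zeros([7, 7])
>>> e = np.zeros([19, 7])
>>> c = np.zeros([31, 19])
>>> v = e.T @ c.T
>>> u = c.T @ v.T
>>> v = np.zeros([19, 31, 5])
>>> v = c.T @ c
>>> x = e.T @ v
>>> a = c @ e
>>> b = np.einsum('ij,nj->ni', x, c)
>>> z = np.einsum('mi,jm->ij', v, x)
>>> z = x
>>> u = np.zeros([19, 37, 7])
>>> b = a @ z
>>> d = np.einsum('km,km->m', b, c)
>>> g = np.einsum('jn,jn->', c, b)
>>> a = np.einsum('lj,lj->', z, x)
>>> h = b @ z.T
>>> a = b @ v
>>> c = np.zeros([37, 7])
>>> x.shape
(7, 19)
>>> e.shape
(19, 7)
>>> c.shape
(37, 7)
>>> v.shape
(19, 19)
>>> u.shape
(19, 37, 7)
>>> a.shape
(31, 19)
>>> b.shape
(31, 19)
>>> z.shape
(7, 19)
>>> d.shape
(19,)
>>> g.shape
()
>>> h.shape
(31, 7)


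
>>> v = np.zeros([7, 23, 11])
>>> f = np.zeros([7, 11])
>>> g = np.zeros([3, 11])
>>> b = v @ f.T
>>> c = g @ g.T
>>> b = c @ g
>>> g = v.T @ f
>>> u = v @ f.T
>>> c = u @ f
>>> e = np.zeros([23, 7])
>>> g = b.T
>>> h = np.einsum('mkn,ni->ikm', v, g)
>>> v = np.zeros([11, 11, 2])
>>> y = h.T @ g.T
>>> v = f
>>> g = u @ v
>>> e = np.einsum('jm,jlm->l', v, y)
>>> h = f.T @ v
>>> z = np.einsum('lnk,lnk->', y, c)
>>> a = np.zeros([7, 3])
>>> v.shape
(7, 11)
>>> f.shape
(7, 11)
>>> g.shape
(7, 23, 11)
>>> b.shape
(3, 11)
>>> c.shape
(7, 23, 11)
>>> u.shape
(7, 23, 7)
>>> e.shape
(23,)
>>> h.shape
(11, 11)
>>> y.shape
(7, 23, 11)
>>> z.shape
()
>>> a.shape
(7, 3)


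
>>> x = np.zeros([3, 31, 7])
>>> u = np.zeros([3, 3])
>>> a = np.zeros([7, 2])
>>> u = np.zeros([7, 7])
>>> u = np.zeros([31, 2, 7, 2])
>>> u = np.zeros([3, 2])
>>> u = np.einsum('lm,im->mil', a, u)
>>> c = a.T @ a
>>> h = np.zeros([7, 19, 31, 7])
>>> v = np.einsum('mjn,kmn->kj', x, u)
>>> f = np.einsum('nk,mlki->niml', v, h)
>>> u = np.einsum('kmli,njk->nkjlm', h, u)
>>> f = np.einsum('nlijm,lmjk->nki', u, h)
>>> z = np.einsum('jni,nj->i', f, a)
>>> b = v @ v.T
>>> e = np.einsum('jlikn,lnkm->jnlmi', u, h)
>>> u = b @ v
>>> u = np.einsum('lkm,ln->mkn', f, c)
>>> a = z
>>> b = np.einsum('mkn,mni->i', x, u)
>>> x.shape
(3, 31, 7)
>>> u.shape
(3, 7, 2)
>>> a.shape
(3,)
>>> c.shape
(2, 2)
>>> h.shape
(7, 19, 31, 7)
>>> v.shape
(2, 31)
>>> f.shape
(2, 7, 3)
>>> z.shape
(3,)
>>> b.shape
(2,)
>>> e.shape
(2, 19, 7, 7, 3)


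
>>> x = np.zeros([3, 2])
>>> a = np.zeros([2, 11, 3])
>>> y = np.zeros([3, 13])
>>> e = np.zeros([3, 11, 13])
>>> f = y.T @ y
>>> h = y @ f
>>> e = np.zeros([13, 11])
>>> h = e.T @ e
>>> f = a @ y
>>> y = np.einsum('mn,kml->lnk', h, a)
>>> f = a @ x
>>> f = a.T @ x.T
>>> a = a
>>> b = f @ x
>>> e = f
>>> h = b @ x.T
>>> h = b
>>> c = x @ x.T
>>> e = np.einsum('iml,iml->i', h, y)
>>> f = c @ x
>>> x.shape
(3, 2)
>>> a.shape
(2, 11, 3)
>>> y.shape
(3, 11, 2)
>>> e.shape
(3,)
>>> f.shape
(3, 2)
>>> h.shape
(3, 11, 2)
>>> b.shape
(3, 11, 2)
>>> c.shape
(3, 3)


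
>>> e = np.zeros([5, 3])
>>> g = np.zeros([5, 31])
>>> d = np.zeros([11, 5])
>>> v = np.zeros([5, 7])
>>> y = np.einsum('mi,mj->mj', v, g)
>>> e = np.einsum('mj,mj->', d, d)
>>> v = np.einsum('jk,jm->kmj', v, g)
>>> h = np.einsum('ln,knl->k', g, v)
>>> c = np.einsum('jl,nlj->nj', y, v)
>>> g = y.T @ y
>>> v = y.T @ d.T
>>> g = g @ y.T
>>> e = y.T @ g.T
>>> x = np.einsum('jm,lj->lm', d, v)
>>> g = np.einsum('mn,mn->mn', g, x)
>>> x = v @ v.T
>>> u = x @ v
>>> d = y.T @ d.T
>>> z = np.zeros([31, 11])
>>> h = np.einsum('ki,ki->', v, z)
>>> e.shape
(31, 31)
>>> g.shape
(31, 5)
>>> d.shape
(31, 11)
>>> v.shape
(31, 11)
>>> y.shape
(5, 31)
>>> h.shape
()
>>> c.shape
(7, 5)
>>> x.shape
(31, 31)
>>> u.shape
(31, 11)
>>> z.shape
(31, 11)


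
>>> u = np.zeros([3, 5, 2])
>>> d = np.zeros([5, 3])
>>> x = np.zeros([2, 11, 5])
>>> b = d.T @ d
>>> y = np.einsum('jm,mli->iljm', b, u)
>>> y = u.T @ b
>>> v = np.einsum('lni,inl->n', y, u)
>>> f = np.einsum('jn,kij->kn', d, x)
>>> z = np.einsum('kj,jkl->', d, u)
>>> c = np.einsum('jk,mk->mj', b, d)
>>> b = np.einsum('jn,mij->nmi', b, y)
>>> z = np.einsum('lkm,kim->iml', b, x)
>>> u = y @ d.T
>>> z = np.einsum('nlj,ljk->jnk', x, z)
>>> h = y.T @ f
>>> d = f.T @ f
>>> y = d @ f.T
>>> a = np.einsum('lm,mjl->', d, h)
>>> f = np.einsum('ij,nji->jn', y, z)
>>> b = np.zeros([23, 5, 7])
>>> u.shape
(2, 5, 5)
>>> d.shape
(3, 3)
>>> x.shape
(2, 11, 5)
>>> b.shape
(23, 5, 7)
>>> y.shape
(3, 2)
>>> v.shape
(5,)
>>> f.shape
(2, 5)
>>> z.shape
(5, 2, 3)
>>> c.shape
(5, 3)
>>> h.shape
(3, 5, 3)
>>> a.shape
()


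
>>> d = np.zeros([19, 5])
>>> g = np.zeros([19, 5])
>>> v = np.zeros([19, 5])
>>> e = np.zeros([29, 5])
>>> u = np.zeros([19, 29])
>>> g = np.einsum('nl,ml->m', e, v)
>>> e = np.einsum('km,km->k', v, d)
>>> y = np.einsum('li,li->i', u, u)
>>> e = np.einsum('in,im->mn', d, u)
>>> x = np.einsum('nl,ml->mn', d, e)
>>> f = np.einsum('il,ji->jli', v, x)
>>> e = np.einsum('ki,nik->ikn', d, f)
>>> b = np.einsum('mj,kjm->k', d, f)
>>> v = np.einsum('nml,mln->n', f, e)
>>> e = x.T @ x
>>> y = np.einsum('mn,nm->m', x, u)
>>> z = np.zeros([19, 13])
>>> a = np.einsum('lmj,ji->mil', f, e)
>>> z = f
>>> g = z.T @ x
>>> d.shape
(19, 5)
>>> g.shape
(19, 5, 19)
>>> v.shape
(29,)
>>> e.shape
(19, 19)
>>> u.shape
(19, 29)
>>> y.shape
(29,)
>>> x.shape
(29, 19)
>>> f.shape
(29, 5, 19)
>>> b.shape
(29,)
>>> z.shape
(29, 5, 19)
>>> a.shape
(5, 19, 29)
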